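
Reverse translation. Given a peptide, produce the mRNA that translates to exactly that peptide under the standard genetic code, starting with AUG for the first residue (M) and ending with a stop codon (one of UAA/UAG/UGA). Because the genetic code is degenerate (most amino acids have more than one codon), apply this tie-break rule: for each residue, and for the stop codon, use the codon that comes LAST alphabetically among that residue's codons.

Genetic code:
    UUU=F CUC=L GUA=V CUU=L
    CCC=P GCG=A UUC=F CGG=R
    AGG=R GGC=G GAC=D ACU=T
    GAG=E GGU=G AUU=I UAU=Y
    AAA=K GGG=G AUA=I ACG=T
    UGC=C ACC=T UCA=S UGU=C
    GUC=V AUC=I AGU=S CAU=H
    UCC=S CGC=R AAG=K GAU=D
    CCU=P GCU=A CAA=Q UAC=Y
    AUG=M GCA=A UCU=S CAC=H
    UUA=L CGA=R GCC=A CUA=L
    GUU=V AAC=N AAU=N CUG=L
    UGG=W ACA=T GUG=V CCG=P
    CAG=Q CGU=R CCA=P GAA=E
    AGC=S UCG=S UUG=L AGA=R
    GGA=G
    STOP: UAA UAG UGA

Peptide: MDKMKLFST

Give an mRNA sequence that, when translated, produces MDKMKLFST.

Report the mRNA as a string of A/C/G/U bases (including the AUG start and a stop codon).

residue 1: M -> AUG (start codon)
residue 2: D codons sorted = GAC,GAU -> pick last = GAU
residue 3: K codons sorted = AAA,AAG -> pick last = AAG
residue 4: M -> AUG (only codon)
residue 5: K codons sorted = AAA,AAG -> pick last = AAG
residue 6: L codons sorted = CUA,CUC,CUG,CUU,UUA,UUG -> pick last = UUG
residue 7: F codons sorted = UUC,UUU -> pick last = UUU
residue 8: S codons sorted = AGC,AGU,UCA,UCC,UCG,UCU -> pick last = UCU
residue 9: T codons sorted = ACA,ACC,ACG,ACU -> pick last = ACU
terminator: stop codons sorted = UAA,UAG,UGA -> pick last = UGA

Answer: mRNA: AUGGAUAAGAUGAAGUUGUUUUCUACUUGA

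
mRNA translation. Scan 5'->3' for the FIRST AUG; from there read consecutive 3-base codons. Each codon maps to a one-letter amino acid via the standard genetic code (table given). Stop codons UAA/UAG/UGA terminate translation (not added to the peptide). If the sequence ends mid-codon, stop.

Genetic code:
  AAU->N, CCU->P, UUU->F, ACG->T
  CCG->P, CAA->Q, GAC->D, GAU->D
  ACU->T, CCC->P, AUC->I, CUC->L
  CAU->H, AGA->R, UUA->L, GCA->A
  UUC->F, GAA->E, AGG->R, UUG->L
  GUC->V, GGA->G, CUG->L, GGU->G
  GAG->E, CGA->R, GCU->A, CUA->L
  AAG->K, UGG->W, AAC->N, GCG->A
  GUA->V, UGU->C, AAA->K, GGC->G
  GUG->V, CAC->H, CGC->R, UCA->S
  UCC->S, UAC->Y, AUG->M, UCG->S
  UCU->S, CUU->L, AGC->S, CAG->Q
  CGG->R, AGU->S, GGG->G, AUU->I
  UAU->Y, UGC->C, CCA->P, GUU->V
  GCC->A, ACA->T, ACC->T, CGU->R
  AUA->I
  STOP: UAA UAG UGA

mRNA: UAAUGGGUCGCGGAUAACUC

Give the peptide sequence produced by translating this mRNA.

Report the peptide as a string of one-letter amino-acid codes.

Answer: MGRG

Derivation:
start AUG at pos 2
pos 2: AUG -> M; peptide=M
pos 5: GGU -> G; peptide=MG
pos 8: CGC -> R; peptide=MGR
pos 11: GGA -> G; peptide=MGRG
pos 14: UAA -> STOP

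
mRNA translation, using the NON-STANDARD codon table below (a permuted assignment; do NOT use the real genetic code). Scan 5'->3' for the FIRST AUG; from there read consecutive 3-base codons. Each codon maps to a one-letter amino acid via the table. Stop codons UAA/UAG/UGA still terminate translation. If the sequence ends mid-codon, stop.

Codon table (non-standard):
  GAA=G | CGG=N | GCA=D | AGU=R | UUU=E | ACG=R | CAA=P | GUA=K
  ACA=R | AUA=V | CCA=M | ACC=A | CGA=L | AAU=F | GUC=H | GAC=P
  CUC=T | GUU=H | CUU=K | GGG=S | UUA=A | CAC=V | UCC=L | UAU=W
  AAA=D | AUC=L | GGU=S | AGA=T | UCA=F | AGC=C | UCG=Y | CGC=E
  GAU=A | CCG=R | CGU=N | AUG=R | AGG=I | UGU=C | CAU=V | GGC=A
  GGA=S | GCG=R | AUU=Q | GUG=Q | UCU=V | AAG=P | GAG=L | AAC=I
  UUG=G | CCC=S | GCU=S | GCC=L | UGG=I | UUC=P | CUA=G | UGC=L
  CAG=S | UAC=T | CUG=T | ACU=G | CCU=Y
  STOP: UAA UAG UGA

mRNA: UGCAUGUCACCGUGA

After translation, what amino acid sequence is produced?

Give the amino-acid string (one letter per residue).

Answer: RFR

Derivation:
start AUG at pos 3
pos 3: AUG -> R; peptide=R
pos 6: UCA -> F; peptide=RF
pos 9: CCG -> R; peptide=RFR
pos 12: UGA -> STOP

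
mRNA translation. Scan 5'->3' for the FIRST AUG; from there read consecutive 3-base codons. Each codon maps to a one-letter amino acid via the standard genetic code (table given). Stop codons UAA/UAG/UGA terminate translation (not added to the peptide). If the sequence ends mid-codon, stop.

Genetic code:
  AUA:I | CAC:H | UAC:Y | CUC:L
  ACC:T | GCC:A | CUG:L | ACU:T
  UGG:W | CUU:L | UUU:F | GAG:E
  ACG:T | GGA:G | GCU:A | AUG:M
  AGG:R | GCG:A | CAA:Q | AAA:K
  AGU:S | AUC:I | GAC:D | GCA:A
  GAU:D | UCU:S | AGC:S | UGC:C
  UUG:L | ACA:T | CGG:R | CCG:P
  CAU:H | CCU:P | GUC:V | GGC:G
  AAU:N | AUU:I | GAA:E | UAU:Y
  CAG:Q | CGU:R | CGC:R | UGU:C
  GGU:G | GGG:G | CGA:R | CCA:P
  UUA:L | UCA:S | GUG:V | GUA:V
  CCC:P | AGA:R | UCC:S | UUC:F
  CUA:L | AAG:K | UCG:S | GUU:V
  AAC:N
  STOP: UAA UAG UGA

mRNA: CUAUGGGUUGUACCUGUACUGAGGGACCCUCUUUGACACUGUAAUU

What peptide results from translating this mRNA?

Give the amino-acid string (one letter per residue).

Answer: MGCTCTEGPSLTL

Derivation:
start AUG at pos 2
pos 2: AUG -> M; peptide=M
pos 5: GGU -> G; peptide=MG
pos 8: UGU -> C; peptide=MGC
pos 11: ACC -> T; peptide=MGCT
pos 14: UGU -> C; peptide=MGCTC
pos 17: ACU -> T; peptide=MGCTCT
pos 20: GAG -> E; peptide=MGCTCTE
pos 23: GGA -> G; peptide=MGCTCTEG
pos 26: CCC -> P; peptide=MGCTCTEGP
pos 29: UCU -> S; peptide=MGCTCTEGPS
pos 32: UUG -> L; peptide=MGCTCTEGPSL
pos 35: ACA -> T; peptide=MGCTCTEGPSLT
pos 38: CUG -> L; peptide=MGCTCTEGPSLTL
pos 41: UAA -> STOP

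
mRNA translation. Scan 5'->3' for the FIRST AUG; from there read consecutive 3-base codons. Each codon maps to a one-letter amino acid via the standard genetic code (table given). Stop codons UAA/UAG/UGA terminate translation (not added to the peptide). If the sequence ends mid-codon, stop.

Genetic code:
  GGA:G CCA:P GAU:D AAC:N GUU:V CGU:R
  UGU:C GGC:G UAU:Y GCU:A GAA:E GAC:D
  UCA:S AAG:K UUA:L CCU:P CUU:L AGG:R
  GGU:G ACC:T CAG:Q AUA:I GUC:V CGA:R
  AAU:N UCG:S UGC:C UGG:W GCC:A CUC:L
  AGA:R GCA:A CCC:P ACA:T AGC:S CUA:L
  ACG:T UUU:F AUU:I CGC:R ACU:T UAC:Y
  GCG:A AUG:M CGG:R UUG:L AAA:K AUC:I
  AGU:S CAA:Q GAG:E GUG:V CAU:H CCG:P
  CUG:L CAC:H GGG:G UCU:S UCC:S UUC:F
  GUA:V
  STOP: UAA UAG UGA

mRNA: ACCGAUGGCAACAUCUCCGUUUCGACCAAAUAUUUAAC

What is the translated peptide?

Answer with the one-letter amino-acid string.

Answer: MATSPFRPNI

Derivation:
start AUG at pos 4
pos 4: AUG -> M; peptide=M
pos 7: GCA -> A; peptide=MA
pos 10: ACA -> T; peptide=MAT
pos 13: UCU -> S; peptide=MATS
pos 16: CCG -> P; peptide=MATSP
pos 19: UUU -> F; peptide=MATSPF
pos 22: CGA -> R; peptide=MATSPFR
pos 25: CCA -> P; peptide=MATSPFRP
pos 28: AAU -> N; peptide=MATSPFRPN
pos 31: AUU -> I; peptide=MATSPFRPNI
pos 34: UAA -> STOP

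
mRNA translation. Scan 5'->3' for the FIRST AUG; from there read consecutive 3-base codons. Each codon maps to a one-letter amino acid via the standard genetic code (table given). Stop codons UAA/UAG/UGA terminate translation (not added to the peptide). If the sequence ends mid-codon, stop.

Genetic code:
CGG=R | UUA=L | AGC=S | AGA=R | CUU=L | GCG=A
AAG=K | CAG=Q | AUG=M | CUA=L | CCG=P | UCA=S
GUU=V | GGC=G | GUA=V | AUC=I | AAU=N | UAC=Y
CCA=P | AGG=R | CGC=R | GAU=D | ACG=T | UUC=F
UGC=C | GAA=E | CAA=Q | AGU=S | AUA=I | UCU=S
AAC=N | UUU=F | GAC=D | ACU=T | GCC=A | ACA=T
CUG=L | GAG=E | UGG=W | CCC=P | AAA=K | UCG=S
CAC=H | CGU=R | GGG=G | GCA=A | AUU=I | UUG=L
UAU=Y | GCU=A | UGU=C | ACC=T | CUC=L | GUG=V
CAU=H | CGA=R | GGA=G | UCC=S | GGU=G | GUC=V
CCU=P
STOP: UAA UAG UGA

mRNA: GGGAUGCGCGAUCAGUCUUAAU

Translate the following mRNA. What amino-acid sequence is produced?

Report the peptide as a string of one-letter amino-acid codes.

Answer: MRDQS

Derivation:
start AUG at pos 3
pos 3: AUG -> M; peptide=M
pos 6: CGC -> R; peptide=MR
pos 9: GAU -> D; peptide=MRD
pos 12: CAG -> Q; peptide=MRDQ
pos 15: UCU -> S; peptide=MRDQS
pos 18: UAA -> STOP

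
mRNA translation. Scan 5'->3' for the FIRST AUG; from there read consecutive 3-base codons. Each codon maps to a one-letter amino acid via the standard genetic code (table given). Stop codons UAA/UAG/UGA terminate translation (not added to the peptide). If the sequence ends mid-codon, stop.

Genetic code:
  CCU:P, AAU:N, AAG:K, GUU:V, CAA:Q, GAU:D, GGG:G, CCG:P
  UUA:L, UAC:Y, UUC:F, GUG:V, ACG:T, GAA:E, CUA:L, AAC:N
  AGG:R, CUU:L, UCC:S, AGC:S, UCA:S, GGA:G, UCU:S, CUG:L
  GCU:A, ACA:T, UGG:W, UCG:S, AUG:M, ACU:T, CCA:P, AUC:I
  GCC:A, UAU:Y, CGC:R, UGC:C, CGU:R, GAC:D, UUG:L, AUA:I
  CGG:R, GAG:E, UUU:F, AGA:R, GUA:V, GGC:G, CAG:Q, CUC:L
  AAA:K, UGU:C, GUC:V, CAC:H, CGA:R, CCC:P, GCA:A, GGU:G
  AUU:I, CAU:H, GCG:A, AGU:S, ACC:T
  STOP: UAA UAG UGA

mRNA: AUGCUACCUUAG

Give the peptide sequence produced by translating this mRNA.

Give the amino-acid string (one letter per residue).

start AUG at pos 0
pos 0: AUG -> M; peptide=M
pos 3: CUA -> L; peptide=ML
pos 6: CCU -> P; peptide=MLP
pos 9: UAG -> STOP

Answer: MLP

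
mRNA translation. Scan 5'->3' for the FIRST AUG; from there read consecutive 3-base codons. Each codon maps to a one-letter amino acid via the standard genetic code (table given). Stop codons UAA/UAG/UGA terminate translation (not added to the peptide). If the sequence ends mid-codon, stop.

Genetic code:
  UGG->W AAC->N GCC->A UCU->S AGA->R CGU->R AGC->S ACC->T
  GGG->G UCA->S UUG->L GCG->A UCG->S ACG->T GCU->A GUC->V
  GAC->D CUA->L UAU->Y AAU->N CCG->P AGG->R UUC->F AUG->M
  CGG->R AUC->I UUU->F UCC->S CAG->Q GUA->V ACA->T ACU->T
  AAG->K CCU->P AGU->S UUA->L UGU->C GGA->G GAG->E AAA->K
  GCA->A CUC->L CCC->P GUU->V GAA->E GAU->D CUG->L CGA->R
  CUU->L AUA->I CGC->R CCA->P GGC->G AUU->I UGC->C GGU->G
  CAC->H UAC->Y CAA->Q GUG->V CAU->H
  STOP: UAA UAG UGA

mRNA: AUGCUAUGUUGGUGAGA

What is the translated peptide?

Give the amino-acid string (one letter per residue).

Answer: MLCW

Derivation:
start AUG at pos 0
pos 0: AUG -> M; peptide=M
pos 3: CUA -> L; peptide=ML
pos 6: UGU -> C; peptide=MLC
pos 9: UGG -> W; peptide=MLCW
pos 12: UGA -> STOP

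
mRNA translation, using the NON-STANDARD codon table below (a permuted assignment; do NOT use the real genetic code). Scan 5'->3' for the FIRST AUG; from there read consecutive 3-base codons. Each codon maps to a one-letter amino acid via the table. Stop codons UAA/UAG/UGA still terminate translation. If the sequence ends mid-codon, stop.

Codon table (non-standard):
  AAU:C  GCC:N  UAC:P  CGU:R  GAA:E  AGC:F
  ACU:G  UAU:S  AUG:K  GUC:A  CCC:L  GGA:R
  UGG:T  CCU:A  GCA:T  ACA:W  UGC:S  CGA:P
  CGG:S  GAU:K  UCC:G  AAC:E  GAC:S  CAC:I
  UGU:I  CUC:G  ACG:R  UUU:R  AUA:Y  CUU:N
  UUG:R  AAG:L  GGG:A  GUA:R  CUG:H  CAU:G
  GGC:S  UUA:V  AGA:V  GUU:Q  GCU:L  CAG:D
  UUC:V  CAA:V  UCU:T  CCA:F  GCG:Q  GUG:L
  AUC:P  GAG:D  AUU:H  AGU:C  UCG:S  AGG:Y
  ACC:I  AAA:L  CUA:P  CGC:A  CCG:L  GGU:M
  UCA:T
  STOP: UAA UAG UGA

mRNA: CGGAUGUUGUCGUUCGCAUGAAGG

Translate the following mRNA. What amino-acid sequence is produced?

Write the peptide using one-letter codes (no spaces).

start AUG at pos 3
pos 3: AUG -> K; peptide=K
pos 6: UUG -> R; peptide=KR
pos 9: UCG -> S; peptide=KRS
pos 12: UUC -> V; peptide=KRSV
pos 15: GCA -> T; peptide=KRSVT
pos 18: UGA -> STOP

Answer: KRSVT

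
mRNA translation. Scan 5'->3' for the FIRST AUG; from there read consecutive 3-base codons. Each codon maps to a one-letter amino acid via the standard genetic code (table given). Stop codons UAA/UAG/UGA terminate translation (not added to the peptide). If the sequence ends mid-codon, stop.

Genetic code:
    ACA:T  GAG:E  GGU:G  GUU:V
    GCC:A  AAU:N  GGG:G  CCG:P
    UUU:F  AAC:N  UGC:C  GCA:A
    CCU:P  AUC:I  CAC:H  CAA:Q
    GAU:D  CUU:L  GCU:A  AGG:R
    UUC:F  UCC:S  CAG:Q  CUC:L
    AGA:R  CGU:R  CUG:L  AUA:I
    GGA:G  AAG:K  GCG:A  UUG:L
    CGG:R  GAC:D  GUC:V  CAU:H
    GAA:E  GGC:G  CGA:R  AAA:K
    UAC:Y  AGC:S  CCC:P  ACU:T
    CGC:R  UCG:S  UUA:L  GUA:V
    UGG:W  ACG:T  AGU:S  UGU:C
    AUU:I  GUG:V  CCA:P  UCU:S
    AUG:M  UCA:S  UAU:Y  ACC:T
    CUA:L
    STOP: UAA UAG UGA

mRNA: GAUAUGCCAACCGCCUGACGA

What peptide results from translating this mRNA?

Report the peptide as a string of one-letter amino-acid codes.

Answer: MPTA

Derivation:
start AUG at pos 3
pos 3: AUG -> M; peptide=M
pos 6: CCA -> P; peptide=MP
pos 9: ACC -> T; peptide=MPT
pos 12: GCC -> A; peptide=MPTA
pos 15: UGA -> STOP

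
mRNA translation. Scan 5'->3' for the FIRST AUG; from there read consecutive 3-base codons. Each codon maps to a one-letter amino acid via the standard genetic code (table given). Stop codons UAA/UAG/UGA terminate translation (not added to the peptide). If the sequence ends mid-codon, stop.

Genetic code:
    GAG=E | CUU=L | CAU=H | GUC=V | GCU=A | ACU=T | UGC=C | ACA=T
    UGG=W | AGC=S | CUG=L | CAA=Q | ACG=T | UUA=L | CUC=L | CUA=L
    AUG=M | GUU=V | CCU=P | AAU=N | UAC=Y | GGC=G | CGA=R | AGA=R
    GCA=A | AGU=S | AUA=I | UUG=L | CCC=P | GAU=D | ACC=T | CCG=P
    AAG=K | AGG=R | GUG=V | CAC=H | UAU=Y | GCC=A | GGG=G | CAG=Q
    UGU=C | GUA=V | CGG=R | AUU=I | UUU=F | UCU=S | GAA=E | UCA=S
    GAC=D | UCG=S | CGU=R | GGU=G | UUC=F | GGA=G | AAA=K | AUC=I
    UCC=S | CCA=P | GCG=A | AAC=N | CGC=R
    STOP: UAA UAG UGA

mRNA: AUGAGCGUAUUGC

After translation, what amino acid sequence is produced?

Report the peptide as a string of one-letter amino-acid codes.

Answer: MSVL

Derivation:
start AUG at pos 0
pos 0: AUG -> M; peptide=M
pos 3: AGC -> S; peptide=MS
pos 6: GUA -> V; peptide=MSV
pos 9: UUG -> L; peptide=MSVL
pos 12: only 1 nt remain (<3), stop (end of mRNA)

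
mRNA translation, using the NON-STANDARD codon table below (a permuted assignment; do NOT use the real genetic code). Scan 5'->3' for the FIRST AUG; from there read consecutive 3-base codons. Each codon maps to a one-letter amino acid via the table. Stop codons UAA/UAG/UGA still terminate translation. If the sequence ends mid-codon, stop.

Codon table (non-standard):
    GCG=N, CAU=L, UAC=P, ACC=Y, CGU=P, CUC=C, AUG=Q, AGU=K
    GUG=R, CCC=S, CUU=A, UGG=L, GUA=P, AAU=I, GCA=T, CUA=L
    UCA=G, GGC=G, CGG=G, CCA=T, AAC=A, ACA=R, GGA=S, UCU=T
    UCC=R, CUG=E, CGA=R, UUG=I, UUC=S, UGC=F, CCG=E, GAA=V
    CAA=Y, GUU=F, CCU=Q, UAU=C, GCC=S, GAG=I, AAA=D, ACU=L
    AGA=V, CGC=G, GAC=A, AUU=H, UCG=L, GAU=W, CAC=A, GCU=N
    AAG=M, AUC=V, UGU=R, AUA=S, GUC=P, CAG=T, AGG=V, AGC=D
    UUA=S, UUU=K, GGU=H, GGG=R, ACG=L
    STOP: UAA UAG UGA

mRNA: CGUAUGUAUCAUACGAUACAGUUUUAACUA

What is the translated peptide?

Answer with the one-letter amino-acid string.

start AUG at pos 3
pos 3: AUG -> Q; peptide=Q
pos 6: UAU -> C; peptide=QC
pos 9: CAU -> L; peptide=QCL
pos 12: ACG -> L; peptide=QCLL
pos 15: AUA -> S; peptide=QCLLS
pos 18: CAG -> T; peptide=QCLLST
pos 21: UUU -> K; peptide=QCLLSTK
pos 24: UAA -> STOP

Answer: QCLLSTK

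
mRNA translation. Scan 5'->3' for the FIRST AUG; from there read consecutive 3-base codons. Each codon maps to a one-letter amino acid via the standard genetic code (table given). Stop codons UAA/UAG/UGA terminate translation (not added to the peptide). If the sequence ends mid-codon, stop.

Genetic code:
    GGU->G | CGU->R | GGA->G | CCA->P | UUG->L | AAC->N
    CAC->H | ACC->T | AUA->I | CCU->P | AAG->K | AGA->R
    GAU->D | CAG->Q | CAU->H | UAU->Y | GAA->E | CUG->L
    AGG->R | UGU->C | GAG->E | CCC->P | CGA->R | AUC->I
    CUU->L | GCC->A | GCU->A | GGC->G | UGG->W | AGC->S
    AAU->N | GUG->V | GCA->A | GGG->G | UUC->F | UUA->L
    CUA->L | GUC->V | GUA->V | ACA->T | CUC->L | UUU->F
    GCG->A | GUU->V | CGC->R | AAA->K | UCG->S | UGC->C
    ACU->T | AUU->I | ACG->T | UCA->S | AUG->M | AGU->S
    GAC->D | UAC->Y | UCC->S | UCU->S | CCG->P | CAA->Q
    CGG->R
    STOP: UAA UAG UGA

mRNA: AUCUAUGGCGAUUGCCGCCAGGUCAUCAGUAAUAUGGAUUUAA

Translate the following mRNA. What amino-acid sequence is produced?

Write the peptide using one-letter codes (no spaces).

Answer: MAIAARSSVIWI

Derivation:
start AUG at pos 4
pos 4: AUG -> M; peptide=M
pos 7: GCG -> A; peptide=MA
pos 10: AUU -> I; peptide=MAI
pos 13: GCC -> A; peptide=MAIA
pos 16: GCC -> A; peptide=MAIAA
pos 19: AGG -> R; peptide=MAIAAR
pos 22: UCA -> S; peptide=MAIAARS
pos 25: UCA -> S; peptide=MAIAARSS
pos 28: GUA -> V; peptide=MAIAARSSV
pos 31: AUA -> I; peptide=MAIAARSSVI
pos 34: UGG -> W; peptide=MAIAARSSVIW
pos 37: AUU -> I; peptide=MAIAARSSVIWI
pos 40: UAA -> STOP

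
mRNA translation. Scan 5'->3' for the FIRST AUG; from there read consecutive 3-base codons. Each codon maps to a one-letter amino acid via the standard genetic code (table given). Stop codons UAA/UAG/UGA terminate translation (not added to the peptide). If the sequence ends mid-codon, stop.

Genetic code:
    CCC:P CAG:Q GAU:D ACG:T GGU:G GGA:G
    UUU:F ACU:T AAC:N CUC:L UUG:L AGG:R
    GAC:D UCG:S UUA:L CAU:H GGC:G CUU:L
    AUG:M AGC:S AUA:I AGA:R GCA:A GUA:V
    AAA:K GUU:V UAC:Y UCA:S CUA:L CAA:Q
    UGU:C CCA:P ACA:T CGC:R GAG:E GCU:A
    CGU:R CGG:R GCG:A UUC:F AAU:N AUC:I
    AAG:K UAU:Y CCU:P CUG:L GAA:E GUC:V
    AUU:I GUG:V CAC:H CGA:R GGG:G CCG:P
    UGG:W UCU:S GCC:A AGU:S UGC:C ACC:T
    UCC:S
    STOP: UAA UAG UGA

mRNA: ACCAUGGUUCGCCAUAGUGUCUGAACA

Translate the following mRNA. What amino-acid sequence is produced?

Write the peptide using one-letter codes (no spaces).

Answer: MVRHSV

Derivation:
start AUG at pos 3
pos 3: AUG -> M; peptide=M
pos 6: GUU -> V; peptide=MV
pos 9: CGC -> R; peptide=MVR
pos 12: CAU -> H; peptide=MVRH
pos 15: AGU -> S; peptide=MVRHS
pos 18: GUC -> V; peptide=MVRHSV
pos 21: UGA -> STOP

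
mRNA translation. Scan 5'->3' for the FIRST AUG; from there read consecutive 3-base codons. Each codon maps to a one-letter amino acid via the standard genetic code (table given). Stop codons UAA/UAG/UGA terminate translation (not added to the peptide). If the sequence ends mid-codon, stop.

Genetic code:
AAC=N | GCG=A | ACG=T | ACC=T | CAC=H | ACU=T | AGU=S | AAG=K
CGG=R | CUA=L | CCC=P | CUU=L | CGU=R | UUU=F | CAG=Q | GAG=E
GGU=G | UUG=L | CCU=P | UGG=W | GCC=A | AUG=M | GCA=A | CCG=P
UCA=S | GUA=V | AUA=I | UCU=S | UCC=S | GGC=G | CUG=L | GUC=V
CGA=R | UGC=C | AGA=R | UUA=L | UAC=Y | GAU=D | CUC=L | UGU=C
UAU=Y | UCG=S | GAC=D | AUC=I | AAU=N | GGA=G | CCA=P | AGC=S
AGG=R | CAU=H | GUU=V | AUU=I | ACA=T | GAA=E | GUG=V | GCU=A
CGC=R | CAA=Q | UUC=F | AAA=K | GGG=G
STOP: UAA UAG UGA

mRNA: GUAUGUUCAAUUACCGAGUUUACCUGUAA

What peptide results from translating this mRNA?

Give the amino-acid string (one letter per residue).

start AUG at pos 2
pos 2: AUG -> M; peptide=M
pos 5: UUC -> F; peptide=MF
pos 8: AAU -> N; peptide=MFN
pos 11: UAC -> Y; peptide=MFNY
pos 14: CGA -> R; peptide=MFNYR
pos 17: GUU -> V; peptide=MFNYRV
pos 20: UAC -> Y; peptide=MFNYRVY
pos 23: CUG -> L; peptide=MFNYRVYL
pos 26: UAA -> STOP

Answer: MFNYRVYL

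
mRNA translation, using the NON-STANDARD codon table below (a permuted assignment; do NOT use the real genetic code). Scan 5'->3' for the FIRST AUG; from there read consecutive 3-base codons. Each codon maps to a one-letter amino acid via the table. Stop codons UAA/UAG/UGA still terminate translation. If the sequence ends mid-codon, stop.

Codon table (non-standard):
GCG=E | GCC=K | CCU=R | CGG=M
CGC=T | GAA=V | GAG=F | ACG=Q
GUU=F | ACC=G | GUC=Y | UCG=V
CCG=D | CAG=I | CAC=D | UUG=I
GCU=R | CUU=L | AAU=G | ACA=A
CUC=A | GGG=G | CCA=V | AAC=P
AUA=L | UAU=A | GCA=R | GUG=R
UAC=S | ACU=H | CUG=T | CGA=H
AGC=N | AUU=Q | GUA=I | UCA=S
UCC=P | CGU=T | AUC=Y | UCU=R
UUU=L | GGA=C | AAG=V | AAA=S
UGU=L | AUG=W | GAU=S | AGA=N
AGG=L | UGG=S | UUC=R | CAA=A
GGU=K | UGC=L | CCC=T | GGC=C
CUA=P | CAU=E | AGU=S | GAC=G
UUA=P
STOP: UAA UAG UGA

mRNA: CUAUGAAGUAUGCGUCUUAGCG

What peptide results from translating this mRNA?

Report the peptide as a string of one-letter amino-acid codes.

Answer: WVAER

Derivation:
start AUG at pos 2
pos 2: AUG -> W; peptide=W
pos 5: AAG -> V; peptide=WV
pos 8: UAU -> A; peptide=WVA
pos 11: GCG -> E; peptide=WVAE
pos 14: UCU -> R; peptide=WVAER
pos 17: UAG -> STOP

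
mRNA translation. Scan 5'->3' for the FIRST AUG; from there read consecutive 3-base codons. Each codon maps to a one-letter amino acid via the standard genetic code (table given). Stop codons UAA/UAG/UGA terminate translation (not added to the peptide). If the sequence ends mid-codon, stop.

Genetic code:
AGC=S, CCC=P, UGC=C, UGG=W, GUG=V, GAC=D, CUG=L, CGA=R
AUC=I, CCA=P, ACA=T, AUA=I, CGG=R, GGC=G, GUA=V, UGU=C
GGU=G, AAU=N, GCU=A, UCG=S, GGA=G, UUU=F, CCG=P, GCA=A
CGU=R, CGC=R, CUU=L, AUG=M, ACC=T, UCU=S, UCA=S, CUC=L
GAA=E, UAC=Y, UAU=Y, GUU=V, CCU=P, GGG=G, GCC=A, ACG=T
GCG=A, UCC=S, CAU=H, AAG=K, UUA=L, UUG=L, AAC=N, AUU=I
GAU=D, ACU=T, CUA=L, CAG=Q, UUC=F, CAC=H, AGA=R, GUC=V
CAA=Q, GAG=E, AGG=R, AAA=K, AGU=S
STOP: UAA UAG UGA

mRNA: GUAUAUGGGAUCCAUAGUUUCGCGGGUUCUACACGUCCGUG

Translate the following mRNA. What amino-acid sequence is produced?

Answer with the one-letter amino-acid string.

Answer: MGSIVSRVLHVR

Derivation:
start AUG at pos 4
pos 4: AUG -> M; peptide=M
pos 7: GGA -> G; peptide=MG
pos 10: UCC -> S; peptide=MGS
pos 13: AUA -> I; peptide=MGSI
pos 16: GUU -> V; peptide=MGSIV
pos 19: UCG -> S; peptide=MGSIVS
pos 22: CGG -> R; peptide=MGSIVSR
pos 25: GUU -> V; peptide=MGSIVSRV
pos 28: CUA -> L; peptide=MGSIVSRVL
pos 31: CAC -> H; peptide=MGSIVSRVLH
pos 34: GUC -> V; peptide=MGSIVSRVLHV
pos 37: CGU -> R; peptide=MGSIVSRVLHVR
pos 40: only 1 nt remain (<3), stop (end of mRNA)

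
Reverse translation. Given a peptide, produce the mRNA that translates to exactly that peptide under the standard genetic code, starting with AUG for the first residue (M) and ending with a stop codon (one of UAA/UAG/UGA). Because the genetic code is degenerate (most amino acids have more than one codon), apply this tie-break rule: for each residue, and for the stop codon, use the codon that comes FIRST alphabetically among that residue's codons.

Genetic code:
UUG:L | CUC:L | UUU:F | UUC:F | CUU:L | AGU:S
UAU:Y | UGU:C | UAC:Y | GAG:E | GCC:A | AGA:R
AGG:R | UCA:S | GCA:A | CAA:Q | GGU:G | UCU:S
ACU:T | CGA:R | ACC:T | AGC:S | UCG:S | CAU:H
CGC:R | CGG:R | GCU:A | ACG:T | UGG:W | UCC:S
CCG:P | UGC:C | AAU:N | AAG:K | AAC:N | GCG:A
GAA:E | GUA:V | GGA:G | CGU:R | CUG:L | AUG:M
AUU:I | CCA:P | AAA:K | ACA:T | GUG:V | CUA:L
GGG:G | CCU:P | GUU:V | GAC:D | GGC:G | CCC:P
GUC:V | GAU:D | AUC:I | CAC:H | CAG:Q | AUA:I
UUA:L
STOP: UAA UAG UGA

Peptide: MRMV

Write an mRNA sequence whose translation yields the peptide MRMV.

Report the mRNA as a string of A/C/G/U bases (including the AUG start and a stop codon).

residue 1: M -> AUG (start codon)
residue 2: R codons sorted = AGA,AGG,CGA,CGC,CGG,CGU -> pick first = AGA
residue 3: M -> AUG (only codon)
residue 4: V codons sorted = GUA,GUC,GUG,GUU -> pick first = GUA
terminator: stop codons sorted = UAA,UAG,UGA -> pick first = UAA

Answer: mRNA: AUGAGAAUGGUAUAA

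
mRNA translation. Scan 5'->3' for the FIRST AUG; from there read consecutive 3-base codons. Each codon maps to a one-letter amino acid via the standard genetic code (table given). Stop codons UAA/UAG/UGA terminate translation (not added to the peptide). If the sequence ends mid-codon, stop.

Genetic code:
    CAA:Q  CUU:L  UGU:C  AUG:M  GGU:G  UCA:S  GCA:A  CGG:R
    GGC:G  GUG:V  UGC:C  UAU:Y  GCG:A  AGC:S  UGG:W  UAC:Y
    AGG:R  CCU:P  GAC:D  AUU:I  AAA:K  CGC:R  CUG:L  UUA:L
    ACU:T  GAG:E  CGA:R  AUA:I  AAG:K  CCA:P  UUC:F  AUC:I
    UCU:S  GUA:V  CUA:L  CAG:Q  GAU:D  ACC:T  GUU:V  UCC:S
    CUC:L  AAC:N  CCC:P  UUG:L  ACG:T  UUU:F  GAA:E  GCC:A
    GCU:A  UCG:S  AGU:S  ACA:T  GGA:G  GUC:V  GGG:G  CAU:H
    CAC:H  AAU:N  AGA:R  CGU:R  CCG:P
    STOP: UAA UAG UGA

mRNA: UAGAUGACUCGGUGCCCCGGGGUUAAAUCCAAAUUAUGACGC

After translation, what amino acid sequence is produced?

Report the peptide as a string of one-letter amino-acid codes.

start AUG at pos 3
pos 3: AUG -> M; peptide=M
pos 6: ACU -> T; peptide=MT
pos 9: CGG -> R; peptide=MTR
pos 12: UGC -> C; peptide=MTRC
pos 15: CCC -> P; peptide=MTRCP
pos 18: GGG -> G; peptide=MTRCPG
pos 21: GUU -> V; peptide=MTRCPGV
pos 24: AAA -> K; peptide=MTRCPGVK
pos 27: UCC -> S; peptide=MTRCPGVKS
pos 30: AAA -> K; peptide=MTRCPGVKSK
pos 33: UUA -> L; peptide=MTRCPGVKSKL
pos 36: UGA -> STOP

Answer: MTRCPGVKSKL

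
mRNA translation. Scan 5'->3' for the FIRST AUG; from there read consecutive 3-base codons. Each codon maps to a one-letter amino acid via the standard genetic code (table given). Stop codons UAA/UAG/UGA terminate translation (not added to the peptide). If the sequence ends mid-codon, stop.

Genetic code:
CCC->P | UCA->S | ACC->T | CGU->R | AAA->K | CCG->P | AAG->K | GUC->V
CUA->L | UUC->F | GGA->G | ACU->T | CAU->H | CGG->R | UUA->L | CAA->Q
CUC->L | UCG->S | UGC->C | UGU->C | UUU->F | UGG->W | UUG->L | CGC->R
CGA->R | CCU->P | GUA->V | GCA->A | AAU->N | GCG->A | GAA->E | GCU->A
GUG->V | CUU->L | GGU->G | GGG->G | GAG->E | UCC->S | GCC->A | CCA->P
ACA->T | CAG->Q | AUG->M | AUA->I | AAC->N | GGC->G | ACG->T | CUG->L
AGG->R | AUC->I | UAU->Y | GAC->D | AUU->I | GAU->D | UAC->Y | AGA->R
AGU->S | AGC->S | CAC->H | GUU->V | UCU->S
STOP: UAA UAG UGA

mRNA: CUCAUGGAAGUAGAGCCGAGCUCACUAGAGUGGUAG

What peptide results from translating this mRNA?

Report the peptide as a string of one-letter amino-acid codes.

start AUG at pos 3
pos 3: AUG -> M; peptide=M
pos 6: GAA -> E; peptide=ME
pos 9: GUA -> V; peptide=MEV
pos 12: GAG -> E; peptide=MEVE
pos 15: CCG -> P; peptide=MEVEP
pos 18: AGC -> S; peptide=MEVEPS
pos 21: UCA -> S; peptide=MEVEPSS
pos 24: CUA -> L; peptide=MEVEPSSL
pos 27: GAG -> E; peptide=MEVEPSSLE
pos 30: UGG -> W; peptide=MEVEPSSLEW
pos 33: UAG -> STOP

Answer: MEVEPSSLEW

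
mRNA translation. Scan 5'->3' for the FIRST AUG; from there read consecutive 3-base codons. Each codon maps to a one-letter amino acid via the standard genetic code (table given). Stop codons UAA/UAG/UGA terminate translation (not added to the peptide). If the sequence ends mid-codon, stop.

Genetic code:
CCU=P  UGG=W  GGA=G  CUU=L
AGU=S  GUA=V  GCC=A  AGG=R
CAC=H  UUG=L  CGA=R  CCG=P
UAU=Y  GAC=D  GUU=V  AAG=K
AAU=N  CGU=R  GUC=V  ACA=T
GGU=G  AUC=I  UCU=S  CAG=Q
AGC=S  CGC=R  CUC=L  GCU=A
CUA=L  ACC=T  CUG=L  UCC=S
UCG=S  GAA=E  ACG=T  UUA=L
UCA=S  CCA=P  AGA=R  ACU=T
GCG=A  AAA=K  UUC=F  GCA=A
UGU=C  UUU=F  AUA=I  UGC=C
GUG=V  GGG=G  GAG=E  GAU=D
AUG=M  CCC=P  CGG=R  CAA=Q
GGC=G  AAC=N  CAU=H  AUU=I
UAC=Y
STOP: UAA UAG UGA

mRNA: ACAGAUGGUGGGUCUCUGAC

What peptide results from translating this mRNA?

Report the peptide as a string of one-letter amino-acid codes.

Answer: MVGL

Derivation:
start AUG at pos 4
pos 4: AUG -> M; peptide=M
pos 7: GUG -> V; peptide=MV
pos 10: GGU -> G; peptide=MVG
pos 13: CUC -> L; peptide=MVGL
pos 16: UGA -> STOP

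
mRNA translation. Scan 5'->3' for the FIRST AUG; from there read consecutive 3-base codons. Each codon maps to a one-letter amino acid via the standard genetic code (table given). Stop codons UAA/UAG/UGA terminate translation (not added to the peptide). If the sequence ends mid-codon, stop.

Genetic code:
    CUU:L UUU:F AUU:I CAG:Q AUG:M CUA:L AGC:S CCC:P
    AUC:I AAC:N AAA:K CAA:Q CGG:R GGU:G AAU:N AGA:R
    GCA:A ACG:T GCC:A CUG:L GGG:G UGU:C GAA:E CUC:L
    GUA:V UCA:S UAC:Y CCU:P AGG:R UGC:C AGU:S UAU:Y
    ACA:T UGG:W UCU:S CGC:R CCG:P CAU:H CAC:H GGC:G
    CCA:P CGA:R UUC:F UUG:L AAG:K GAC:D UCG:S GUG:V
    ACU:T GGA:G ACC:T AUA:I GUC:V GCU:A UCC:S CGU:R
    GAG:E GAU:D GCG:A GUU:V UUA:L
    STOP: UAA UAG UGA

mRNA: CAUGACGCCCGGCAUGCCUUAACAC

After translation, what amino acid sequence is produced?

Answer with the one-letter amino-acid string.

start AUG at pos 1
pos 1: AUG -> M; peptide=M
pos 4: ACG -> T; peptide=MT
pos 7: CCC -> P; peptide=MTP
pos 10: GGC -> G; peptide=MTPG
pos 13: AUG -> M; peptide=MTPGM
pos 16: CCU -> P; peptide=MTPGMP
pos 19: UAA -> STOP

Answer: MTPGMP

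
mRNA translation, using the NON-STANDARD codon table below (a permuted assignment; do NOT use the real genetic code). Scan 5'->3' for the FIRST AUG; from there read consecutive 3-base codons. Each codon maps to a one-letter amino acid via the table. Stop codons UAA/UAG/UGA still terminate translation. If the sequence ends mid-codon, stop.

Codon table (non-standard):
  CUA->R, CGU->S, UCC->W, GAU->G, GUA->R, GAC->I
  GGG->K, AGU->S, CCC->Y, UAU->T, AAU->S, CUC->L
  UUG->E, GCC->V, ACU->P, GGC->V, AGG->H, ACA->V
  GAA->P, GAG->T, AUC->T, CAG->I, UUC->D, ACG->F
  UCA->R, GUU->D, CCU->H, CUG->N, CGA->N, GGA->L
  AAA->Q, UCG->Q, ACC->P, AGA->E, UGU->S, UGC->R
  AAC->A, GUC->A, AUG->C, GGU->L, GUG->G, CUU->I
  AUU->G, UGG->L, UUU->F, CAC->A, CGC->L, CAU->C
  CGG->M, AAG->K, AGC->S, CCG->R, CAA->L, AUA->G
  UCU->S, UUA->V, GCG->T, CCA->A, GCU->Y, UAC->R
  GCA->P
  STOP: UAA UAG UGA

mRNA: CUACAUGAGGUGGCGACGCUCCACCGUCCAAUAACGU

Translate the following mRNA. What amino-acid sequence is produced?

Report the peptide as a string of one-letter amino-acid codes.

Answer: CHLNLWPAL

Derivation:
start AUG at pos 4
pos 4: AUG -> C; peptide=C
pos 7: AGG -> H; peptide=CH
pos 10: UGG -> L; peptide=CHL
pos 13: CGA -> N; peptide=CHLN
pos 16: CGC -> L; peptide=CHLNL
pos 19: UCC -> W; peptide=CHLNLW
pos 22: ACC -> P; peptide=CHLNLWP
pos 25: GUC -> A; peptide=CHLNLWPA
pos 28: CAA -> L; peptide=CHLNLWPAL
pos 31: UAA -> STOP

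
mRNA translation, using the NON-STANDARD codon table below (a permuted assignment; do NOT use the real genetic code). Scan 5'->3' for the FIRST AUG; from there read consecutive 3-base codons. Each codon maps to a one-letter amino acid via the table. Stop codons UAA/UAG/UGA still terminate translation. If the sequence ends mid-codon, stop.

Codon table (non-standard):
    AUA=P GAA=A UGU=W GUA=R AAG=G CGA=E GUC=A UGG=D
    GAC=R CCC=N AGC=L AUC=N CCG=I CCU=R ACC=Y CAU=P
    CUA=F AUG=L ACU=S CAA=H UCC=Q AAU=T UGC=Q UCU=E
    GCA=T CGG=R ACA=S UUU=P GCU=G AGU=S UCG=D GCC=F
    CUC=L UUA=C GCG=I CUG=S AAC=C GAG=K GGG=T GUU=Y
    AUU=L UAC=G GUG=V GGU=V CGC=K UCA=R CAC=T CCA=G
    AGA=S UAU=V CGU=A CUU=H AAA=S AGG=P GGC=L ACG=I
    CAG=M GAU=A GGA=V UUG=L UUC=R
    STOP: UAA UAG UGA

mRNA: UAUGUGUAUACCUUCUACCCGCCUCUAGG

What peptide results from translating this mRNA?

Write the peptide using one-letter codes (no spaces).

start AUG at pos 1
pos 1: AUG -> L; peptide=L
pos 4: UGU -> W; peptide=LW
pos 7: AUA -> P; peptide=LWP
pos 10: CCU -> R; peptide=LWPR
pos 13: UCU -> E; peptide=LWPRE
pos 16: ACC -> Y; peptide=LWPREY
pos 19: CGC -> K; peptide=LWPREYK
pos 22: CUC -> L; peptide=LWPREYKL
pos 25: UAG -> STOP

Answer: LWPREYKL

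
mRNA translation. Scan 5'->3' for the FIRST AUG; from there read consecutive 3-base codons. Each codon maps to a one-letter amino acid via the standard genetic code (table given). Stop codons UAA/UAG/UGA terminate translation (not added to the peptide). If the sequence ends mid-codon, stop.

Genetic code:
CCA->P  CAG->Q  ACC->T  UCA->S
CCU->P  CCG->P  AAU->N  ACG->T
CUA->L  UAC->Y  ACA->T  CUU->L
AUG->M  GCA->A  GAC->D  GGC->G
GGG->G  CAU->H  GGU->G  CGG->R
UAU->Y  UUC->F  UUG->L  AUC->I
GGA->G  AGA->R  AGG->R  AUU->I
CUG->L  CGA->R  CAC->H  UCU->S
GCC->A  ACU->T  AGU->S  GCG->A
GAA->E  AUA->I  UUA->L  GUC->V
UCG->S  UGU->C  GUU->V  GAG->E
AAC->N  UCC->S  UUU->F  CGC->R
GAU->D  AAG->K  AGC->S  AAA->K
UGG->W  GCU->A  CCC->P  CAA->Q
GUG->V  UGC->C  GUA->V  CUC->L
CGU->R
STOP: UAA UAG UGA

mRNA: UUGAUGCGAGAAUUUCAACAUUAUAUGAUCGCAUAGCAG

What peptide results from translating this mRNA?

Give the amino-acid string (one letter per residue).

Answer: MREFQHYMIA

Derivation:
start AUG at pos 3
pos 3: AUG -> M; peptide=M
pos 6: CGA -> R; peptide=MR
pos 9: GAA -> E; peptide=MRE
pos 12: UUU -> F; peptide=MREF
pos 15: CAA -> Q; peptide=MREFQ
pos 18: CAU -> H; peptide=MREFQH
pos 21: UAU -> Y; peptide=MREFQHY
pos 24: AUG -> M; peptide=MREFQHYM
pos 27: AUC -> I; peptide=MREFQHYMI
pos 30: GCA -> A; peptide=MREFQHYMIA
pos 33: UAG -> STOP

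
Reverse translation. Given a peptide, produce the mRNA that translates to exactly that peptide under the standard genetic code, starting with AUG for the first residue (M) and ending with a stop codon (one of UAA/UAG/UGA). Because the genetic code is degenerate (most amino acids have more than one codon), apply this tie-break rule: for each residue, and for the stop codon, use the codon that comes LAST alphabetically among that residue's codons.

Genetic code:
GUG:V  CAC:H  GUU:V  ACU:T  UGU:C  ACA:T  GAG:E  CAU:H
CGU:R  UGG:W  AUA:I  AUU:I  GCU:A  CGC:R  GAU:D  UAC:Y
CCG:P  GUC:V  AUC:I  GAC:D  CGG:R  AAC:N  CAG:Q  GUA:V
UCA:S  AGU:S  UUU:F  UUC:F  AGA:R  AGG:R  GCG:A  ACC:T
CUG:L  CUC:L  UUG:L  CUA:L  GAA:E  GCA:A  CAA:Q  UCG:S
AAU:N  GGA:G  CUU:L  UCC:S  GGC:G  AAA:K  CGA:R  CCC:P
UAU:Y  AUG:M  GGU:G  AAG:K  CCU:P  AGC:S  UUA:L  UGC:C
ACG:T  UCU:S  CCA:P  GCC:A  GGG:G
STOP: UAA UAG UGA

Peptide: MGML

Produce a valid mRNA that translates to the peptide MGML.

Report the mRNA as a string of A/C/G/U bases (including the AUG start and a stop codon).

residue 1: M -> AUG (start codon)
residue 2: G codons sorted = GGA,GGC,GGG,GGU -> pick last = GGU
residue 3: M -> AUG (only codon)
residue 4: L codons sorted = CUA,CUC,CUG,CUU,UUA,UUG -> pick last = UUG
terminator: stop codons sorted = UAA,UAG,UGA -> pick last = UGA

Answer: mRNA: AUGGGUAUGUUGUGA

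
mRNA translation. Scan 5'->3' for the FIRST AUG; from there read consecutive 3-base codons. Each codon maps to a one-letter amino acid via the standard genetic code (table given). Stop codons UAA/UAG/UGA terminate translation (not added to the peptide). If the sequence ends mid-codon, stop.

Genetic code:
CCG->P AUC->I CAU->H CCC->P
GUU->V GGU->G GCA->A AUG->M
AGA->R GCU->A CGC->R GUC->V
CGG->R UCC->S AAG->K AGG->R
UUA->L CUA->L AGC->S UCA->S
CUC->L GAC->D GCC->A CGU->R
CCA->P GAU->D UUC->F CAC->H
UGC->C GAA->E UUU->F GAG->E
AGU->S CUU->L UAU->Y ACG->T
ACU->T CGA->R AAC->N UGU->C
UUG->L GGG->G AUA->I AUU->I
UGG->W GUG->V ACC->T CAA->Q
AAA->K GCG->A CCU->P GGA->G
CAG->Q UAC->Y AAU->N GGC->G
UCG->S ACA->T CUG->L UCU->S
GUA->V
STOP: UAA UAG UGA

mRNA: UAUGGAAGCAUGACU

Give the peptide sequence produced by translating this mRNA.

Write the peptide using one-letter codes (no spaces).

Answer: MEA

Derivation:
start AUG at pos 1
pos 1: AUG -> M; peptide=M
pos 4: GAA -> E; peptide=ME
pos 7: GCA -> A; peptide=MEA
pos 10: UGA -> STOP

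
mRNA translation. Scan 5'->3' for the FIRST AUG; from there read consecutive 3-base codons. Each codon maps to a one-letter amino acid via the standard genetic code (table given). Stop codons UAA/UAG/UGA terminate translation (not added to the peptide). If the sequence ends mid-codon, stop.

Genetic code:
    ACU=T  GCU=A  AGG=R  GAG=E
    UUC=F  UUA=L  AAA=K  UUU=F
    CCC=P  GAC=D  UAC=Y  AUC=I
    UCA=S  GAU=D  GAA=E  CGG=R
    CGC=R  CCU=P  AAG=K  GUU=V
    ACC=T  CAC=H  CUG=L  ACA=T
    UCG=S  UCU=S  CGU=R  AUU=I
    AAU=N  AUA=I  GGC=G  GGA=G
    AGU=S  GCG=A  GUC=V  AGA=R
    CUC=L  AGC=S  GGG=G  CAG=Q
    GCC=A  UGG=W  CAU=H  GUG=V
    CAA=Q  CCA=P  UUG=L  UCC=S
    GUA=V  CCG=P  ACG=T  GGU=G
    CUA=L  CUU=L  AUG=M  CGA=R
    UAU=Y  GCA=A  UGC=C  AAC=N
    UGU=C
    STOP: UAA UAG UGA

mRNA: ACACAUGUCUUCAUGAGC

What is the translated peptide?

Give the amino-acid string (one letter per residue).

start AUG at pos 4
pos 4: AUG -> M; peptide=M
pos 7: UCU -> S; peptide=MS
pos 10: UCA -> S; peptide=MSS
pos 13: UGA -> STOP

Answer: MSS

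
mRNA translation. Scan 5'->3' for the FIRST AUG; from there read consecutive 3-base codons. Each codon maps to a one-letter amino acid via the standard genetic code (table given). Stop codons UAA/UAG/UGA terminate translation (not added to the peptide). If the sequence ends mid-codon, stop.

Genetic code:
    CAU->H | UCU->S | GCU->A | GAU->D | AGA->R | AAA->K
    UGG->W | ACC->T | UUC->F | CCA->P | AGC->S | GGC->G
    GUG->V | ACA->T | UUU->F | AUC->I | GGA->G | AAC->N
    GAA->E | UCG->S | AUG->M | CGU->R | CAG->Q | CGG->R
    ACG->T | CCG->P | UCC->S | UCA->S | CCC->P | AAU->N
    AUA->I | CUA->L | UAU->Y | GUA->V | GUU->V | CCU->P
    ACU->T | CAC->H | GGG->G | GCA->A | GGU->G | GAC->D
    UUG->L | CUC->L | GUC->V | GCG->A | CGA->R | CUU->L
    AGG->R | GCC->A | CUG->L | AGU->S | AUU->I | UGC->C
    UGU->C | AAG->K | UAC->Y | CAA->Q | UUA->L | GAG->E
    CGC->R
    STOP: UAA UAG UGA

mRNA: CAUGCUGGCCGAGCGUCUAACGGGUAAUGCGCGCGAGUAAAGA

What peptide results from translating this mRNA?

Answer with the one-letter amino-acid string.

Answer: MLAERLTGNARE

Derivation:
start AUG at pos 1
pos 1: AUG -> M; peptide=M
pos 4: CUG -> L; peptide=ML
pos 7: GCC -> A; peptide=MLA
pos 10: GAG -> E; peptide=MLAE
pos 13: CGU -> R; peptide=MLAER
pos 16: CUA -> L; peptide=MLAERL
pos 19: ACG -> T; peptide=MLAERLT
pos 22: GGU -> G; peptide=MLAERLTG
pos 25: AAU -> N; peptide=MLAERLTGN
pos 28: GCG -> A; peptide=MLAERLTGNA
pos 31: CGC -> R; peptide=MLAERLTGNAR
pos 34: GAG -> E; peptide=MLAERLTGNARE
pos 37: UAA -> STOP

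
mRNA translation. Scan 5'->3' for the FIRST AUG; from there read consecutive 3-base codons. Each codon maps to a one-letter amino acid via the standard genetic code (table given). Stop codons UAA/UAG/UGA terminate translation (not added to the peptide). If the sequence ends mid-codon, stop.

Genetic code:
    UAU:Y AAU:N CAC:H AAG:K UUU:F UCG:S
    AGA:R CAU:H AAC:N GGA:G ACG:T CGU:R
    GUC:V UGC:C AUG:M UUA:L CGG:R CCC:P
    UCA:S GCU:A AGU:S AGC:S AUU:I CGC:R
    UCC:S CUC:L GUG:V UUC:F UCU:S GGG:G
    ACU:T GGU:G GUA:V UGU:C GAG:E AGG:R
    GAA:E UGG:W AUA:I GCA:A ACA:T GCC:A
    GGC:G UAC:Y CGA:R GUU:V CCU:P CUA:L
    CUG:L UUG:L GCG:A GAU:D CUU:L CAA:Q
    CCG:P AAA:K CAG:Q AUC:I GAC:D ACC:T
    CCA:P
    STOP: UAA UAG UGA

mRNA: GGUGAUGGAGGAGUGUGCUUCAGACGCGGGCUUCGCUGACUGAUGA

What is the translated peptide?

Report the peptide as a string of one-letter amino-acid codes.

Answer: MEECASDAGFAD

Derivation:
start AUG at pos 4
pos 4: AUG -> M; peptide=M
pos 7: GAG -> E; peptide=ME
pos 10: GAG -> E; peptide=MEE
pos 13: UGU -> C; peptide=MEEC
pos 16: GCU -> A; peptide=MEECA
pos 19: UCA -> S; peptide=MEECAS
pos 22: GAC -> D; peptide=MEECASD
pos 25: GCG -> A; peptide=MEECASDA
pos 28: GGC -> G; peptide=MEECASDAG
pos 31: UUC -> F; peptide=MEECASDAGF
pos 34: GCU -> A; peptide=MEECASDAGFA
pos 37: GAC -> D; peptide=MEECASDAGFAD
pos 40: UGA -> STOP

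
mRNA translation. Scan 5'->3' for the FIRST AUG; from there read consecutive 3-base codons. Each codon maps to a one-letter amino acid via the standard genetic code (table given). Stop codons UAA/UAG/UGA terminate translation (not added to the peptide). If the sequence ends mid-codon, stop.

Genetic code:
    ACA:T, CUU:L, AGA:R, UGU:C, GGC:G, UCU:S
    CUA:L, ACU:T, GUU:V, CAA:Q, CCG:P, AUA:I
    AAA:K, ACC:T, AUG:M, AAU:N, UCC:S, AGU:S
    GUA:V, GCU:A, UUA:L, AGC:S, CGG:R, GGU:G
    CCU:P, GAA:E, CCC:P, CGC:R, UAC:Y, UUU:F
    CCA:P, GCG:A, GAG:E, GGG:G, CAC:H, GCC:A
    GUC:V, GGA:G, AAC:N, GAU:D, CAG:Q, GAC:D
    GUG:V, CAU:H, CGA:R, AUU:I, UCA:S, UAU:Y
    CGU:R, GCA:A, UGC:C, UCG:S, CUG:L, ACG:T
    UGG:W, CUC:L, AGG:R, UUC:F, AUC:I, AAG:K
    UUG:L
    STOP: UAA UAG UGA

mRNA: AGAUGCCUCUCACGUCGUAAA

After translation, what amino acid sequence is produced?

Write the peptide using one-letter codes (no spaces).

Answer: MPLTS

Derivation:
start AUG at pos 2
pos 2: AUG -> M; peptide=M
pos 5: CCU -> P; peptide=MP
pos 8: CUC -> L; peptide=MPL
pos 11: ACG -> T; peptide=MPLT
pos 14: UCG -> S; peptide=MPLTS
pos 17: UAA -> STOP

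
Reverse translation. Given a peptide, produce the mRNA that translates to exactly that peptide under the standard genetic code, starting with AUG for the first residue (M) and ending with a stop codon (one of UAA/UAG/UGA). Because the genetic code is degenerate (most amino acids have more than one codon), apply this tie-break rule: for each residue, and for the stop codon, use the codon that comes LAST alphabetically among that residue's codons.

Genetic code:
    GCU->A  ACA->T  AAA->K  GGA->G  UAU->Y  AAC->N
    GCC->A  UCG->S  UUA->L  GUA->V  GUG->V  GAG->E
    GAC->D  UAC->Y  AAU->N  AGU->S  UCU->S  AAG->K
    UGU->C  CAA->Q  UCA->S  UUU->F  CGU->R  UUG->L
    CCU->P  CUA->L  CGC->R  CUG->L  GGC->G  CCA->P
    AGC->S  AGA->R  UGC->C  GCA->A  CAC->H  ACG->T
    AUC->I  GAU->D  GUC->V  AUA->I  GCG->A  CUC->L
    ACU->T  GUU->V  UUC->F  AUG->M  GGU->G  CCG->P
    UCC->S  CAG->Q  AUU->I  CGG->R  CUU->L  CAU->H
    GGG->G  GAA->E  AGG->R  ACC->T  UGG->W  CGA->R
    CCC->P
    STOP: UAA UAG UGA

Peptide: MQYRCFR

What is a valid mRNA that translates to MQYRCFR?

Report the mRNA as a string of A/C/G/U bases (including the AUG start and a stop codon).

Answer: mRNA: AUGCAGUAUCGUUGUUUUCGUUGA

Derivation:
residue 1: M -> AUG (start codon)
residue 2: Q codons sorted = CAA,CAG -> pick last = CAG
residue 3: Y codons sorted = UAC,UAU -> pick last = UAU
residue 4: R codons sorted = AGA,AGG,CGA,CGC,CGG,CGU -> pick last = CGU
residue 5: C codons sorted = UGC,UGU -> pick last = UGU
residue 6: F codons sorted = UUC,UUU -> pick last = UUU
residue 7: R codons sorted = AGA,AGG,CGA,CGC,CGG,CGU -> pick last = CGU
terminator: stop codons sorted = UAA,UAG,UGA -> pick last = UGA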